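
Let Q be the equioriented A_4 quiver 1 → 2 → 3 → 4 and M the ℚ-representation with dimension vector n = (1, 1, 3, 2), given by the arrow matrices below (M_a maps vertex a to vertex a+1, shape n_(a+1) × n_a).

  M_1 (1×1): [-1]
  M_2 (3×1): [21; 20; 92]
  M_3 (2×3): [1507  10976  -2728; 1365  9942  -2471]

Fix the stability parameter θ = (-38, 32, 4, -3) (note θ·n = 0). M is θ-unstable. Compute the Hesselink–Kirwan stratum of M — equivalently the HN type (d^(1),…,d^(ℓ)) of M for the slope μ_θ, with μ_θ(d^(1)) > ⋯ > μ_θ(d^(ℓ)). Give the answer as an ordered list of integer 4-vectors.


Barcode: M ≅ I[1,4], I[3,3], I[3,4]. HN layers by μ_θ (4 steps, strictly decreasing):
  μ^(1)=11; μ^(2)=4; μ^(3)=1/2; μ^(4)=-38

((0, 1, 1, 1); (0, 0, 1, 0); (0, 0, 1, 1); (1, 0, 0, 0))


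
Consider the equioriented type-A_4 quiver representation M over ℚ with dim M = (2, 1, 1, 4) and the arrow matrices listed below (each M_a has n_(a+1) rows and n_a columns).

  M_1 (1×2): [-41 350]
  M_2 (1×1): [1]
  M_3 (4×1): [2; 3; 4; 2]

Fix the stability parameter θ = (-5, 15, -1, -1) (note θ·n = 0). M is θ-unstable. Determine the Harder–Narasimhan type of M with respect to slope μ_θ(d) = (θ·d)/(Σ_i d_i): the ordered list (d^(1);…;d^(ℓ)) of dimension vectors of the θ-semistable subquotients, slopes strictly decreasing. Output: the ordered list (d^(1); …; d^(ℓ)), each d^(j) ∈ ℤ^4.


Via rank(M_{q-1}∘⋯∘M_p): M ≅ I[1,1], I[1,4], I[4,4]^3.
μ_θ-semistable layers: μ^(1)=13/3; μ^(2)=-1; μ^(3)=-5

((0, 1, 1, 1); (0, 0, 0, 3); (2, 0, 0, 0))


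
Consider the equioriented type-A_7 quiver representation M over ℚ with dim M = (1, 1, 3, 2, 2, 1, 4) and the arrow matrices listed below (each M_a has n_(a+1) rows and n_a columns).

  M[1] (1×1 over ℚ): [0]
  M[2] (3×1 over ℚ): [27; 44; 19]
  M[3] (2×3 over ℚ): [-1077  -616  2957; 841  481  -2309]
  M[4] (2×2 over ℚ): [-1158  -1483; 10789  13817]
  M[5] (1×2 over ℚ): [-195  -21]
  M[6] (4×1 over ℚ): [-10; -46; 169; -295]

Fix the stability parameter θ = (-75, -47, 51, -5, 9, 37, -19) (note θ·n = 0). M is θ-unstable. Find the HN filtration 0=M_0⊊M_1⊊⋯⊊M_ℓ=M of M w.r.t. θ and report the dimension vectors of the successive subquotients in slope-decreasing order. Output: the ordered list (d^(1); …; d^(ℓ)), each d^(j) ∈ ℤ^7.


Via rank(M_{q-1}∘⋯∘M_p): M ≅ I[1,1], I[2,3], I[3,5], I[3,7], I[7,7]^3.
μ_θ-semistable layers: μ^(1)=51; μ^(2)=55/3; μ^(3)=73/5; μ^(4)=-19; μ^(5)=-47; μ^(6)=-75

((0, 0, 1, 0, 0, 0, 0); (0, 0, 1, 1, 1, 0, 0); (0, 0, 1, 1, 1, 1, 1); (0, 0, 0, 0, 0, 0, 3); (0, 1, 0, 0, 0, 0, 0); (1, 0, 0, 0, 0, 0, 0))


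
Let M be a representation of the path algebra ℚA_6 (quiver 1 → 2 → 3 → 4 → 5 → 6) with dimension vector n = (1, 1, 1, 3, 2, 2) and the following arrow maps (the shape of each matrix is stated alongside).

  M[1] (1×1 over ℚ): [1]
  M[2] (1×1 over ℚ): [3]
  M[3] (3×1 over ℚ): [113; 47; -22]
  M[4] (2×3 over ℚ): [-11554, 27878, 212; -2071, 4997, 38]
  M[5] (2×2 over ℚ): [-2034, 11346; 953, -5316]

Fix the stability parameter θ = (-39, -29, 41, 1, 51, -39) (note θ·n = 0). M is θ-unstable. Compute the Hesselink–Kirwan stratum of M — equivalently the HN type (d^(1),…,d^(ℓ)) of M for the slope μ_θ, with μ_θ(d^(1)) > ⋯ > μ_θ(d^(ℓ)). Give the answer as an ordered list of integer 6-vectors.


Via rank(M_{q-1}∘⋯∘M_p): M ≅ I[1,4], I[4,4], I[4,6], I[5,6].
μ_θ-semistable layers: μ^(1)=21; μ^(2)=6; μ^(3)=1; μ^(4)=-29; μ^(5)=-39

((0, 0, 1, 1, 0, 0); (0, 0, 0, 0, 2, 2); (0, 0, 0, 2, 0, 0); (0, 1, 0, 0, 0, 0); (1, 0, 0, 0, 0, 0))


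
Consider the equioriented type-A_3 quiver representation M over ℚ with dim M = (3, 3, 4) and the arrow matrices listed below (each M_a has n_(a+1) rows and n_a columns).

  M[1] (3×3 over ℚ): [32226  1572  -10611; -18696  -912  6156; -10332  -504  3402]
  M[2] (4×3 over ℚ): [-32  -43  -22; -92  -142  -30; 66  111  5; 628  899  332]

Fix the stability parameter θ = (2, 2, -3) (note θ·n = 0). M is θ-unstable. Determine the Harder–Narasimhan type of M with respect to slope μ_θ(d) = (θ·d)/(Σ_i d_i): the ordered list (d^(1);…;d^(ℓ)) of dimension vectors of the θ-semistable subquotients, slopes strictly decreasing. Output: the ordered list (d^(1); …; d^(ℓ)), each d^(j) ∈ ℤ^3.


Via rank(M_{q-1}∘⋯∘M_p): M ≅ I[1,1]^2, I[1,2], I[2,3]^2, I[3,3]^2.
μ_θ-semistable layers: μ^(1)=2; μ^(2)=-1/2; μ^(3)=-3

((3, 1, 0); (0, 2, 2); (0, 0, 2))


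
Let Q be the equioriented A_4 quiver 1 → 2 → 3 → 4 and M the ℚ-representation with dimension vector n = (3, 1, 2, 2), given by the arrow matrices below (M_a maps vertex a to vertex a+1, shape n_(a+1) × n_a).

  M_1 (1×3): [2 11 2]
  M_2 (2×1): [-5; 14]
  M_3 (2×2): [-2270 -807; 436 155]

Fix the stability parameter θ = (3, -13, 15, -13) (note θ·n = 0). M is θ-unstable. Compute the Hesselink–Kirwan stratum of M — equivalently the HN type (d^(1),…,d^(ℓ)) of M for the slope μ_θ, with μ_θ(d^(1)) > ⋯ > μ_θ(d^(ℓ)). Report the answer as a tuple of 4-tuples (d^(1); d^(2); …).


Barcode: M ≅ I[1,1]^2, I[1,4], I[3,4]. HN layers by μ_θ (3 steps, strictly decreasing):
  μ^(1)=3; μ^(2)=1; μ^(3)=-5

((2, 0, 0, 0); (0, 0, 2, 2); (1, 1, 0, 0))


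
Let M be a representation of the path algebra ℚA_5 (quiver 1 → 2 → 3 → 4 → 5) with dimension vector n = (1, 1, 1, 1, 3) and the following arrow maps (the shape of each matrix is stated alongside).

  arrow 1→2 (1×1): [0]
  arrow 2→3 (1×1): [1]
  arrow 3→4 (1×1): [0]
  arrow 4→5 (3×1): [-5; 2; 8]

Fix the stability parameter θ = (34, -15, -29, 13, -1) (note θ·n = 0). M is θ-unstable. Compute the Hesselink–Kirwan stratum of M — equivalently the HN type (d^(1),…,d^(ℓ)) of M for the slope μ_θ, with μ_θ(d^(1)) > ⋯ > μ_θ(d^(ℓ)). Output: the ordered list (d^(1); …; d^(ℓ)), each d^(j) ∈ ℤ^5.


Via rank(M_{q-1}∘⋯∘M_p): M ≅ I[1,1], I[2,3], I[4,5], I[5,5]^2.
μ_θ-semistable layers: μ^(1)=34; μ^(2)=6; μ^(3)=-1; μ^(4)=-22

((1, 0, 0, 0, 0); (0, 0, 0, 1, 1); (0, 0, 0, 0, 2); (0, 1, 1, 0, 0))


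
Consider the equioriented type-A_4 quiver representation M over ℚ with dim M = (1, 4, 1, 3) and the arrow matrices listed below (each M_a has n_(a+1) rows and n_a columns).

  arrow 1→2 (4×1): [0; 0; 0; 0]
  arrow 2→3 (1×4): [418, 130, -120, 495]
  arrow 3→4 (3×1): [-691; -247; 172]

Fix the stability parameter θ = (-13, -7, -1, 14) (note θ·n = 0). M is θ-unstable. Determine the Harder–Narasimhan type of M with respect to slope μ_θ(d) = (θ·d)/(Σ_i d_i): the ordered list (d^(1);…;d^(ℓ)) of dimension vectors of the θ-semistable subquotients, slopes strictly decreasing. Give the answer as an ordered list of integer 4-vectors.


Barcode: M ≅ I[1,1], I[2,2]^3, I[2,4], I[4,4]^2. HN layers by μ_θ (4 steps, strictly decreasing):
  μ^(1)=14; μ^(2)=-1; μ^(3)=-7; μ^(4)=-13

((0, 0, 0, 3); (0, 0, 1, 0); (0, 4, 0, 0); (1, 0, 0, 0))


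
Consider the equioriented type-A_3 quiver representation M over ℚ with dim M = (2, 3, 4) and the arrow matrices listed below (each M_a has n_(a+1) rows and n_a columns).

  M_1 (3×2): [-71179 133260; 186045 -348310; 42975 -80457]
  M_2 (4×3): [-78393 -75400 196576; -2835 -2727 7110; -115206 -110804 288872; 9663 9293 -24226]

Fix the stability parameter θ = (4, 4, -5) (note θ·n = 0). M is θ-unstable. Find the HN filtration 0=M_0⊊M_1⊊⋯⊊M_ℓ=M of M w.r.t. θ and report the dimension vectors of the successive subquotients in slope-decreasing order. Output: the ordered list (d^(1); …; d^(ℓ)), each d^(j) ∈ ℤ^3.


Via rank(M_{q-1}∘⋯∘M_p): M ≅ I[1,2], I[1,3], I[2,3], I[3,3]^2.
μ_θ-semistable layers: μ^(1)=4; μ^(2)=1; μ^(3)=-1/2; μ^(4)=-5

((1, 1, 0); (1, 1, 1); (0, 1, 1); (0, 0, 2))


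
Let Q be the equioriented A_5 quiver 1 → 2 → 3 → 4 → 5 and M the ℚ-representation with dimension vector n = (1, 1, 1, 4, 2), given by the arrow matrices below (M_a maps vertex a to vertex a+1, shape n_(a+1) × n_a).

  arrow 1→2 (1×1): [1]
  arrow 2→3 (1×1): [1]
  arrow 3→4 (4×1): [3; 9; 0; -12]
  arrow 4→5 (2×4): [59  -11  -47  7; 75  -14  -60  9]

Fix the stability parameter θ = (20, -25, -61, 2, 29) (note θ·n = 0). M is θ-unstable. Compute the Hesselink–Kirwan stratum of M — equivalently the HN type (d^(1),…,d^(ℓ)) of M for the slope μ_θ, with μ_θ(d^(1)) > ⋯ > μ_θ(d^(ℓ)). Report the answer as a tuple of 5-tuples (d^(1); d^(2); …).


Interval decomposition of M: I[1,5], I[4,4]^2, I[4,5].
HN type (ℓ=3): μ^(1)=29; μ^(2)=2; μ^(3)=-22

((0, 0, 0, 0, 2); (0, 0, 0, 4, 0); (1, 1, 1, 0, 0))


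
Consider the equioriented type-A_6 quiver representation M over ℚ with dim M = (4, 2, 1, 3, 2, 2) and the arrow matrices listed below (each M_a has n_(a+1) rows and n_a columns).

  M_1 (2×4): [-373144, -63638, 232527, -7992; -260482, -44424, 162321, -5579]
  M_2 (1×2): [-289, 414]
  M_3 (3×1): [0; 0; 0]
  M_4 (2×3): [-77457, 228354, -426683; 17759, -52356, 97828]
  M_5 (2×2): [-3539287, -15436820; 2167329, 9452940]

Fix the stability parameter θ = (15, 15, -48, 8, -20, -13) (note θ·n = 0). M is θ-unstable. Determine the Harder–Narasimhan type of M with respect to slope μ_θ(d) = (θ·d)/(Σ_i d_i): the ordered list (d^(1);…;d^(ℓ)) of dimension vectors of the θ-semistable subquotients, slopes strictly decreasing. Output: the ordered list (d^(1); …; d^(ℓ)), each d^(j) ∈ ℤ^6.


Interval decomposition of M: I[1,1]^2, I[1,2], I[1,3], I[4,4], I[4,5], I[4,6], I[6,6].
HN type (ℓ=5): μ^(1)=15; μ^(2)=8; μ^(3)=-6; μ^(4)=-25/3; μ^(5)=-13

((3, 1, 0, 0, 0, 0); (0, 0, 0, 1, 0, 0); (1, 1, 1, 1, 1, 0); (0, 0, 0, 1, 1, 1); (0, 0, 0, 0, 0, 1))


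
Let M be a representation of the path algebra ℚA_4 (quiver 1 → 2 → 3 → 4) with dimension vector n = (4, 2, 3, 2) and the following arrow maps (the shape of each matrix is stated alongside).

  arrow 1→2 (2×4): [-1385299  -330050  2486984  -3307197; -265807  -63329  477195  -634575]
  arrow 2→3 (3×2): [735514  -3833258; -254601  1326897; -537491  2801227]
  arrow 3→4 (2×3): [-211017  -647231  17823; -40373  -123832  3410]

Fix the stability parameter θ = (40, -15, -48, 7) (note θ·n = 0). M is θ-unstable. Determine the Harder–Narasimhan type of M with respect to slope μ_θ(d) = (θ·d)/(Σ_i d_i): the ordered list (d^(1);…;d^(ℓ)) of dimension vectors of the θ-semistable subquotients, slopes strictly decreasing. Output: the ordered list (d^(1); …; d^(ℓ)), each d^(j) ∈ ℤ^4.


Via rank(M_{q-1}∘⋯∘M_p): M ≅ I[1,1]^2, I[1,2], I[1,3], I[3,4]^2.
μ_θ-semistable layers: μ^(1)=40; μ^(2)=25/2; μ^(3)=7; μ^(4)=-23/3; μ^(5)=-48

((2, 0, 0, 0); (1, 1, 0, 0); (0, 0, 0, 2); (1, 1, 1, 0); (0, 0, 2, 0))


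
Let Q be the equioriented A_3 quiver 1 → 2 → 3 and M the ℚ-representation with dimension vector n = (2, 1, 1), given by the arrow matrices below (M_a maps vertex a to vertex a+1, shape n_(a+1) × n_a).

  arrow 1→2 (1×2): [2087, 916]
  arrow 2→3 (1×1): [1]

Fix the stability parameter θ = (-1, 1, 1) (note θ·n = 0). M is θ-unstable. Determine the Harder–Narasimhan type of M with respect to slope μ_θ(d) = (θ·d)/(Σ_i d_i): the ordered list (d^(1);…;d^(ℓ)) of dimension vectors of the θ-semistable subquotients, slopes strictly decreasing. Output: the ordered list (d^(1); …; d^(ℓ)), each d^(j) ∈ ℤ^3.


Via rank(M_{q-1}∘⋯∘M_p): M ≅ I[1,1], I[1,3].
μ_θ-semistable layers: μ^(1)=1; μ^(2)=-1

((0, 1, 1); (2, 0, 0))


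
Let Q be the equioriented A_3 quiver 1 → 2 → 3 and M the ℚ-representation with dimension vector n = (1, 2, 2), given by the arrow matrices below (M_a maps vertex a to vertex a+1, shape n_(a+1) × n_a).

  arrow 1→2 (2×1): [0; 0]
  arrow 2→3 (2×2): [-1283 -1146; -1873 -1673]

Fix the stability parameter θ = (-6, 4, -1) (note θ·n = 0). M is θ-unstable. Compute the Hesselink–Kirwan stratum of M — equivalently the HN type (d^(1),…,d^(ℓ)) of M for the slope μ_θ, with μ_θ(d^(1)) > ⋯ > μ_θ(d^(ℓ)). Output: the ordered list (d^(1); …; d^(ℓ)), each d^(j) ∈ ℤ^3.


Via rank(M_{q-1}∘⋯∘M_p): M ≅ I[1,1], I[2,3]^2.
μ_θ-semistable layers: μ^(1)=3/2; μ^(2)=-6

((0, 2, 2); (1, 0, 0))


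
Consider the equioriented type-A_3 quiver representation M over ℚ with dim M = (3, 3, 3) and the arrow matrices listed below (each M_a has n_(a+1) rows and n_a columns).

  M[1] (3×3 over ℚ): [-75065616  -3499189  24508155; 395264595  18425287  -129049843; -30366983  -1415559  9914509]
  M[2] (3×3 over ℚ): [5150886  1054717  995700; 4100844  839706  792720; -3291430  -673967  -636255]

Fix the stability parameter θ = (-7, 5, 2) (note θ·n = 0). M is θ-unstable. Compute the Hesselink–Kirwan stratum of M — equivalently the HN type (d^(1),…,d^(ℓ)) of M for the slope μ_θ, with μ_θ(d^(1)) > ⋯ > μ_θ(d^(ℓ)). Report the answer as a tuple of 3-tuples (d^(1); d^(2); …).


Via rank(M_{q-1}∘⋯∘M_p): M ≅ I[1,2], I[1,3]^2, I[3,3].
μ_θ-semistable layers: μ^(1)=5; μ^(2)=7/2; μ^(3)=2; μ^(4)=-7

((0, 1, 0); (0, 2, 2); (0, 0, 1); (3, 0, 0))


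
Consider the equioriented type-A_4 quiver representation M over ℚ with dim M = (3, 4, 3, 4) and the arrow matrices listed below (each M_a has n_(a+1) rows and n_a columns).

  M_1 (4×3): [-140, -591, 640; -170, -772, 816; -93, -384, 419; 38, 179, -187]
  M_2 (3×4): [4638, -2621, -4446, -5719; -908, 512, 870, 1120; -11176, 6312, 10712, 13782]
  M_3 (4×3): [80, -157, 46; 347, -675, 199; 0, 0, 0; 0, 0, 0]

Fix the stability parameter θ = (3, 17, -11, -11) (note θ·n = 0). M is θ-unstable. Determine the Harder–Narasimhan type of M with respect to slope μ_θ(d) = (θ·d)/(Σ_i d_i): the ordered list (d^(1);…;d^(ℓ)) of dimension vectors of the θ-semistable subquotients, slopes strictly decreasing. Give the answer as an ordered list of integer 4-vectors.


Via rank(M_{q-1}∘⋯∘M_p): M ≅ I[1,2], I[1,4]^2, I[2,3], I[4,4]^2.
μ_θ-semistable layers: μ^(1)=17; μ^(2)=3; μ^(3)=-1/2; μ^(4)=-11

((0, 1, 0, 0); (1, 1, 1, 0); (2, 2, 2, 2); (0, 0, 0, 2))


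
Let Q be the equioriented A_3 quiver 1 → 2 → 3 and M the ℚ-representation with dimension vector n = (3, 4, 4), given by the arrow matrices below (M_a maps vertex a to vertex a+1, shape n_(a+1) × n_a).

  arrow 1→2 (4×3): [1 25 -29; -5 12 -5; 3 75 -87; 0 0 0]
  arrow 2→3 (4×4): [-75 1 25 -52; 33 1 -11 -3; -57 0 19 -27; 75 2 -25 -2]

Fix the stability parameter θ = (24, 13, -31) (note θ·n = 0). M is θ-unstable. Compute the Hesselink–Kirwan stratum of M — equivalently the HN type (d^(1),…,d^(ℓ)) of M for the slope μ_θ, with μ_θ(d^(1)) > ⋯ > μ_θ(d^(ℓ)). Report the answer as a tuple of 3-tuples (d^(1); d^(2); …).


Interval decomposition of M: I[1,1], I[1,2], I[1,3], I[2,3]^2, I[3,3].
HN type (ℓ=5): μ^(1)=24; μ^(2)=37/2; μ^(3)=2; μ^(4)=-9; μ^(5)=-31

((1, 0, 0); (1, 1, 0); (1, 1, 1); (0, 2, 2); (0, 0, 1))


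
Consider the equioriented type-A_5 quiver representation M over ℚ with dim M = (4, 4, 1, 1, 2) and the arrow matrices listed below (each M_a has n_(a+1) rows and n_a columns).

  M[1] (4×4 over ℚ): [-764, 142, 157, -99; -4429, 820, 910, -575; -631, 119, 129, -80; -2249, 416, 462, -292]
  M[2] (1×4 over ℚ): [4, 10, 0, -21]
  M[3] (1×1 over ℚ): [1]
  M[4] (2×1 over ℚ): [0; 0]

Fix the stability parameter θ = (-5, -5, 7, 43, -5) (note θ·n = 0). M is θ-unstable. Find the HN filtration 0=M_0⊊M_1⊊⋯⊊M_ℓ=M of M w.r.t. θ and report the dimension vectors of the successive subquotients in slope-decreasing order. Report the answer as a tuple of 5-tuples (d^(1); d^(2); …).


Via rank(M_{q-1}∘⋯∘M_p): M ≅ I[1,2]^3, I[1,4], I[5,5]^2.
μ_θ-semistable layers: μ^(1)=43; μ^(2)=7; μ^(3)=-5

((0, 0, 0, 1, 0); (0, 0, 1, 0, 0); (4, 4, 0, 0, 2))


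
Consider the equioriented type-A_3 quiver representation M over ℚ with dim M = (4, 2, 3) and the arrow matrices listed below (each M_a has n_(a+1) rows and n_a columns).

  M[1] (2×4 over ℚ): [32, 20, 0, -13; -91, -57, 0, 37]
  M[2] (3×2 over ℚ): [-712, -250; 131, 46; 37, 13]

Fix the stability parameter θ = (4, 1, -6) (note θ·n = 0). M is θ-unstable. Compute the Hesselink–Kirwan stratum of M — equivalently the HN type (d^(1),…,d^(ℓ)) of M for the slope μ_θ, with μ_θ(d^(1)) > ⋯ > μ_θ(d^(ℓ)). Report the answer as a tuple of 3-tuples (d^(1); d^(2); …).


Interval decomposition of M: I[1,1]^2, I[1,3]^2, I[3,3].
HN type (ℓ=3): μ^(1)=4; μ^(2)=-1/3; μ^(3)=-6

((2, 0, 0); (2, 2, 2); (0, 0, 1))


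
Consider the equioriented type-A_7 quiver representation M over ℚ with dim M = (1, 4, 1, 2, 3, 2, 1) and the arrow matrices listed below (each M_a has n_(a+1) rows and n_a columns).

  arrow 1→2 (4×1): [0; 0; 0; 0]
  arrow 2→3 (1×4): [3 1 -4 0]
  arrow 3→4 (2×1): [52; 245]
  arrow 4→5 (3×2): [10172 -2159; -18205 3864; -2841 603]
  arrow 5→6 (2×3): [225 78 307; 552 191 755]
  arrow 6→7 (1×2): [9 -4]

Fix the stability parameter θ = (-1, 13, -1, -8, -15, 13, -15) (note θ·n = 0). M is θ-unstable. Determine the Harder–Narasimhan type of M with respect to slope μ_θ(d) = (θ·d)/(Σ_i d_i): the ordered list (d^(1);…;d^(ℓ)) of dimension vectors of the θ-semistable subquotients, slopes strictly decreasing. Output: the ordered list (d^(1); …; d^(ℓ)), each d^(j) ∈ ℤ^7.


Via rank(M_{q-1}∘⋯∘M_p): M ≅ I[1,1], I[2,2]^3, I[2,7], I[4,6], I[5,5].
μ_θ-semistable layers: μ^(1)=13; μ^(2)=-1; μ^(3)=-11/4; μ^(4)=-23/2; μ^(5)=-15

((0, 3, 0, 0, 0, 1, 0); (1, 0, 0, 0, 0, 1, 1); (0, 1, 1, 1, 1, 0, 0); (0, 0, 0, 1, 1, 0, 0); (0, 0, 0, 0, 1, 0, 0))


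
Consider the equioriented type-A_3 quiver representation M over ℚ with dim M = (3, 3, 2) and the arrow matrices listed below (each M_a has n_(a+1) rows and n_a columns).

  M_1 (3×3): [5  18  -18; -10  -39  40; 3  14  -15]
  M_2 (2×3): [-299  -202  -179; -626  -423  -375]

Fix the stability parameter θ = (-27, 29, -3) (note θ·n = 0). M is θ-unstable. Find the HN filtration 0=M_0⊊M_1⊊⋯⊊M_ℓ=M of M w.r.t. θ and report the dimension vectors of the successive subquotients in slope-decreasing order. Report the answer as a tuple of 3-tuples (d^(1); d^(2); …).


Interval decomposition of M: I[1,2], I[1,3]^2.
HN type (ℓ=3): μ^(1)=29; μ^(2)=13; μ^(3)=-27

((0, 1, 0); (0, 2, 2); (3, 0, 0))


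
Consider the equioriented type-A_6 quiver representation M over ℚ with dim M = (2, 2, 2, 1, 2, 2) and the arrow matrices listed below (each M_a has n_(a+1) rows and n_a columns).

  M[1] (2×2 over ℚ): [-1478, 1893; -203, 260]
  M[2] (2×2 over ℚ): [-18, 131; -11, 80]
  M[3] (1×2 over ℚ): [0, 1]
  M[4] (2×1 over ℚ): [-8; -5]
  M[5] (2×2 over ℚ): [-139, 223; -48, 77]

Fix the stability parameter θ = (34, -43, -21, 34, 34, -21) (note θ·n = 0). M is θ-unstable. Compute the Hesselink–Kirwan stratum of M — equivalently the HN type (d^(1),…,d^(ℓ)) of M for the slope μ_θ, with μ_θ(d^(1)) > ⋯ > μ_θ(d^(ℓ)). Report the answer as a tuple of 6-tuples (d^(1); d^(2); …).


Barcode: M ≅ I[1,3], I[1,6], I[5,6]. HN layers by μ_θ (3 steps, strictly decreasing):
  μ^(1)=47/3; μ^(2)=13/2; μ^(3)=-10

((0, 0, 0, 1, 1, 1); (0, 0, 0, 0, 1, 1); (2, 2, 2, 0, 0, 0))


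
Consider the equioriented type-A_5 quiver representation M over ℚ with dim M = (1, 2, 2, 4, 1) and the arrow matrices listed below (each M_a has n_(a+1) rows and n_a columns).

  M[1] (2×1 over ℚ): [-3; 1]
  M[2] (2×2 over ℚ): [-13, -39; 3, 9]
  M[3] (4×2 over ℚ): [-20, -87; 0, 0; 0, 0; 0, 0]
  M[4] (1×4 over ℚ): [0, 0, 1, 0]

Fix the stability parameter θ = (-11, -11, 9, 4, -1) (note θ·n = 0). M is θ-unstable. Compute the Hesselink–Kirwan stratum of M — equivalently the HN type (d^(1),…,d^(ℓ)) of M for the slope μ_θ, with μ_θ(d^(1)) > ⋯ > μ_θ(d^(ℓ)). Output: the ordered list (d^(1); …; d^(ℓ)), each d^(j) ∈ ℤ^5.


Interval decomposition of M: I[1,2], I[2,4], I[3,3], I[4,4]^2, I[4,5].
HN type (ℓ=5): μ^(1)=9; μ^(2)=13/2; μ^(3)=4; μ^(4)=3/2; μ^(5)=-11

((0, 0, 1, 0, 0); (0, 0, 1, 1, 0); (0, 0, 0, 2, 0); (0, 0, 0, 1, 1); (1, 2, 0, 0, 0))


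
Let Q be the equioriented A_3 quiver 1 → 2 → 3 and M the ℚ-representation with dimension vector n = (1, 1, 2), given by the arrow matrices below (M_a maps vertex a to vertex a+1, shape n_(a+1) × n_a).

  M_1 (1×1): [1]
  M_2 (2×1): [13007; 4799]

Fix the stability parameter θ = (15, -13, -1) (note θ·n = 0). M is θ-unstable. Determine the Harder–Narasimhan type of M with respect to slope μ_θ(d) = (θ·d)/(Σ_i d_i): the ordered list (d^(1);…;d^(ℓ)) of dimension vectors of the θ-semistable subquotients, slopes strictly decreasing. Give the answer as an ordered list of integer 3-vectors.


Interval decomposition of M: I[1,3], I[3,3].
HN type (ℓ=2): μ^(1)=1/3; μ^(2)=-1

((1, 1, 1); (0, 0, 1))


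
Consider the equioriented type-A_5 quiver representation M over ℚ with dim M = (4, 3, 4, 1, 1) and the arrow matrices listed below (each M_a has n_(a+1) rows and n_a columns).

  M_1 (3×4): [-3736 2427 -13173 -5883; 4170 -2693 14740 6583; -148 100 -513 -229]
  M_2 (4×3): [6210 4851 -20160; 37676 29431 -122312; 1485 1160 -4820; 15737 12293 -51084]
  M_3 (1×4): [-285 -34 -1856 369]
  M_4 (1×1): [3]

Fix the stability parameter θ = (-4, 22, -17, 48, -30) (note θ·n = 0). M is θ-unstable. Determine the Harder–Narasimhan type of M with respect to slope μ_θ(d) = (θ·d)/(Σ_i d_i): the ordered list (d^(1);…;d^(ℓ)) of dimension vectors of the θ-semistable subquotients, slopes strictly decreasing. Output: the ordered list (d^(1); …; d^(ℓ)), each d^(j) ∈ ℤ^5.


Via rank(M_{q-1}∘⋯∘M_p): M ≅ I[1,1], I[1,2], I[1,3], I[1,5], I[3,3]^2.
μ_θ-semistable layers: μ^(1)=22; μ^(2)=9; μ^(3)=5/2; μ^(4)=-4; μ^(5)=-17

((0, 1, 0, 0, 0); (0, 0, 0, 1, 1); (0, 2, 2, 0, 0); (4, 0, 0, 0, 0); (0, 0, 2, 0, 0))


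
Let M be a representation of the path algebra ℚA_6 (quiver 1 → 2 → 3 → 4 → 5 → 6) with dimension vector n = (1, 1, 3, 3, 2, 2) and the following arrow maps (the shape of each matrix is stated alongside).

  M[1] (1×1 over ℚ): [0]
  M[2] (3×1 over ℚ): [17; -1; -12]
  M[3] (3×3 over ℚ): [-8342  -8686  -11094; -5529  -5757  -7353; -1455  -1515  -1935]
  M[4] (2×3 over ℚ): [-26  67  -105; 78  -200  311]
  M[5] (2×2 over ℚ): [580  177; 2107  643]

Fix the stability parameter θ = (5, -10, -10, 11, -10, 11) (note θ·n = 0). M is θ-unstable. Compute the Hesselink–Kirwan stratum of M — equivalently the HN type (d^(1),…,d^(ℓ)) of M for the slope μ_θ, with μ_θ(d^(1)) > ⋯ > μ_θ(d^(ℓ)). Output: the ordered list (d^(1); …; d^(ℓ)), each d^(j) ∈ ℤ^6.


Interval decomposition of M: I[1,1], I[2,3], I[3,3], I[3,6], I[4,4], I[4,6].
HN type (ℓ=4): μ^(1)=11; μ^(2)=5; μ^(3)=1/2; μ^(4)=-10

((0, 0, 0, 1, 0, 2); (1, 0, 0, 0, 0, 0); (0, 0, 0, 2, 2, 0); (0, 1, 3, 0, 0, 0))


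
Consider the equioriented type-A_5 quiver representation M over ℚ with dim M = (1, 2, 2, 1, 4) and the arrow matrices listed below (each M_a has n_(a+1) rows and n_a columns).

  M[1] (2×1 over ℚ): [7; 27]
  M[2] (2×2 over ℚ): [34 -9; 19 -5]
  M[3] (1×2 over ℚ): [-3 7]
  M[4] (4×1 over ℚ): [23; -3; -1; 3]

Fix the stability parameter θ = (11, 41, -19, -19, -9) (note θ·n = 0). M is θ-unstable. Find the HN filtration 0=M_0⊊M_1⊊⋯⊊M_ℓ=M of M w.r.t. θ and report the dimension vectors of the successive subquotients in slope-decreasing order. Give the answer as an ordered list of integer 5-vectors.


Interval decomposition of M: I[1,5], I[2,3], I[5,5]^3.
HN type (ℓ=3): μ^(1)=11; μ^(2)=1; μ^(3)=-9

((0, 1, 1, 0, 0); (1, 1, 1, 1, 1); (0, 0, 0, 0, 3))


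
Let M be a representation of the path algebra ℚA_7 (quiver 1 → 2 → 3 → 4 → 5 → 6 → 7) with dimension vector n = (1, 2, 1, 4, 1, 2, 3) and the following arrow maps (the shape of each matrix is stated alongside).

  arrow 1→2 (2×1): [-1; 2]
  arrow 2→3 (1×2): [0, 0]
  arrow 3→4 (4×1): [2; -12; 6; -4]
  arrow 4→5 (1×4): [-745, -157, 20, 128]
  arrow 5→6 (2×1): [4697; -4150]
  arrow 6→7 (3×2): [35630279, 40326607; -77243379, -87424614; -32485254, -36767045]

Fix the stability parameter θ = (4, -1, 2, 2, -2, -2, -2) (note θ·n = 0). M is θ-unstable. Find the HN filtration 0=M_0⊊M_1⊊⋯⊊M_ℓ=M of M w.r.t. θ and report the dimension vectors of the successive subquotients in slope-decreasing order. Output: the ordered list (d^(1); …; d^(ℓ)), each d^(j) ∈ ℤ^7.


Via rank(M_{q-1}∘⋯∘M_p): M ≅ I[1,2], I[2,2], I[3,7], I[4,4]^3, I[6,7], I[7,7].
μ_θ-semistable layers: μ^(1)=2; μ^(2)=3/2; μ^(3)=-2/5; μ^(4)=-1; μ^(5)=-2

((0, 0, 0, 3, 0, 0, 0); (1, 1, 0, 0, 0, 0, 0); (0, 0, 1, 1, 1, 1, 1); (0, 1, 0, 0, 0, 0, 0); (0, 0, 0, 0, 0, 1, 2))


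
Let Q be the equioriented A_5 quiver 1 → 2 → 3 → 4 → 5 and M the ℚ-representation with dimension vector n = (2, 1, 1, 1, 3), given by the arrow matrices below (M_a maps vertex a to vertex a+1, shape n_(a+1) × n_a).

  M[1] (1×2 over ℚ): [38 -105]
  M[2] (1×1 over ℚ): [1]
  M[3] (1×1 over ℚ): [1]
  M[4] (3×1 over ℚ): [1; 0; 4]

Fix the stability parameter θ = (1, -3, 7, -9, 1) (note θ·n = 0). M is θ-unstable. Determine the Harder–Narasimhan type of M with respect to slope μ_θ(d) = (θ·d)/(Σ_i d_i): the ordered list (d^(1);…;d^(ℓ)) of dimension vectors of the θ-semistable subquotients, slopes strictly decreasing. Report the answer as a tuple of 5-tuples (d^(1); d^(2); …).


Interval decomposition of M: I[1,1], I[1,5], I[5,5]^2.
HN type (ℓ=2): μ^(1)=1; μ^(2)=-1

((1, 0, 0, 0, 3); (1, 1, 1, 1, 0))


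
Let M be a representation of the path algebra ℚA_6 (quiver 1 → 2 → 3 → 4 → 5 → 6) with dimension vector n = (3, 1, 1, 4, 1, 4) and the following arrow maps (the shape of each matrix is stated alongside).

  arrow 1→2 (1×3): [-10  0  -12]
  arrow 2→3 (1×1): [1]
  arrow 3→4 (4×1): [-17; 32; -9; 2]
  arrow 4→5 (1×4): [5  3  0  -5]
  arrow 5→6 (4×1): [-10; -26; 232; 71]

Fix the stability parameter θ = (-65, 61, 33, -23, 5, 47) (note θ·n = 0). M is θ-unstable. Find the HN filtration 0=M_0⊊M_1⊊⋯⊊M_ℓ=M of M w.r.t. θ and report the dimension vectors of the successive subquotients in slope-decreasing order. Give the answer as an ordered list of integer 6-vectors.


Interval decomposition of M: I[1,1]^2, I[1,6], I[4,4]^3, I[6,6]^3.
HN type (ℓ=4): μ^(1)=47; μ^(2)=19; μ^(3)=-23; μ^(4)=-65

((0, 0, 0, 0, 0, 4); (0, 1, 1, 1, 1, 0); (0, 0, 0, 3, 0, 0); (3, 0, 0, 0, 0, 0))


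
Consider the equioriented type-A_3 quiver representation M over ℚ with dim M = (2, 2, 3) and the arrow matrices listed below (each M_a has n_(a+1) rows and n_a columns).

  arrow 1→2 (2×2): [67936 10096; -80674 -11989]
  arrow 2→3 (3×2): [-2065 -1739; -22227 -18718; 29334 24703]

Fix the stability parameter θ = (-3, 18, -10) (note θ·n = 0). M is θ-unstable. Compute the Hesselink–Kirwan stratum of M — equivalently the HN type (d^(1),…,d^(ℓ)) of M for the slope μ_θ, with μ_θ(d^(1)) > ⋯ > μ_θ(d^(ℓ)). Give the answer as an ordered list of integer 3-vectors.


Barcode: M ≅ I[1,1], I[1,3], I[2,3], I[3,3]. HN layers by μ_θ (3 steps, strictly decreasing):
  μ^(1)=4; μ^(2)=-3; μ^(3)=-10

((0, 2, 2); (2, 0, 0); (0, 0, 1))


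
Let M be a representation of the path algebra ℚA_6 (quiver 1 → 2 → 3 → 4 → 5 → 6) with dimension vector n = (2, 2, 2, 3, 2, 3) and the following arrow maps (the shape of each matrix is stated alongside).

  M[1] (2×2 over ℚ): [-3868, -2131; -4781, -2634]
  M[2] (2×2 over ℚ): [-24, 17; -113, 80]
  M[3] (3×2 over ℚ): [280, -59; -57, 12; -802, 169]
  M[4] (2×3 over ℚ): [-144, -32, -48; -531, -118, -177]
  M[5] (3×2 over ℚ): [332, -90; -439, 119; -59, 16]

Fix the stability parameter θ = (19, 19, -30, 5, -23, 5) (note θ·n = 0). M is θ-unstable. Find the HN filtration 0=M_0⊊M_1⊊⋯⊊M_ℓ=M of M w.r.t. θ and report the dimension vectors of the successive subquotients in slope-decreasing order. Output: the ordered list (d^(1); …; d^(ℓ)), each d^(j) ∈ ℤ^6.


Interval decomposition of M: I[1,4]^2, I[4,6], I[5,6], I[6,6].
HN type (ℓ=4): μ^(1)=5; μ^(2)=8/3; μ^(3)=-9; μ^(4)=-23

((0, 0, 0, 2, 0, 3); (2, 2, 2, 0, 0, 0); (0, 0, 0, 1, 1, 0); (0, 0, 0, 0, 1, 0))


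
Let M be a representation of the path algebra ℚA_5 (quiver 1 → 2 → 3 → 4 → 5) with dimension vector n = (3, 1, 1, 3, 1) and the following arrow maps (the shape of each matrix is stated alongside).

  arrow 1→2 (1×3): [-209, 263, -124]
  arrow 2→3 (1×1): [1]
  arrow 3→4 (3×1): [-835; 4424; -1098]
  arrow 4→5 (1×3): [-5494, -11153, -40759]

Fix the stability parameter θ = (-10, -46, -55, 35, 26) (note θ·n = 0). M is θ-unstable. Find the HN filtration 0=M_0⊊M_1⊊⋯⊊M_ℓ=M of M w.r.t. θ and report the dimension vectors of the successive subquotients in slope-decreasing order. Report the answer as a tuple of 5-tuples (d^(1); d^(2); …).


Barcode: M ≅ I[1,1]^2, I[1,4], I[4,4], I[4,5]. HN layers by μ_θ (4 steps, strictly decreasing):
  μ^(1)=35; μ^(2)=61/2; μ^(3)=-10; μ^(4)=-37

((0, 0, 0, 2, 0); (0, 0, 0, 1, 1); (2, 0, 0, 0, 0); (1, 1, 1, 0, 0))


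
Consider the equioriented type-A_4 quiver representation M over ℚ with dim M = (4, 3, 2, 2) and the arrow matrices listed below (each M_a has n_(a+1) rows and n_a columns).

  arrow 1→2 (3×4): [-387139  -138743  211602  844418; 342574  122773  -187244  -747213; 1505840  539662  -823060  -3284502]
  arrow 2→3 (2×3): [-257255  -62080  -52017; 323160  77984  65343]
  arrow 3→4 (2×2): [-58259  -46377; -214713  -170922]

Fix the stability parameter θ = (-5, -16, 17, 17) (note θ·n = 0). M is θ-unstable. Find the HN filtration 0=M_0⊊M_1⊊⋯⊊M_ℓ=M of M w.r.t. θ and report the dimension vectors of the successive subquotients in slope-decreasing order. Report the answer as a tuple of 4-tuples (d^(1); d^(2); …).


Via rank(M_{q-1}∘⋯∘M_p): M ≅ I[1,1], I[1,2], I[1,4]^2.
μ_θ-semistable layers: μ^(1)=17; μ^(2)=-5; μ^(3)=-21/2

((0, 0, 2, 2); (1, 0, 0, 0); (3, 3, 0, 0))


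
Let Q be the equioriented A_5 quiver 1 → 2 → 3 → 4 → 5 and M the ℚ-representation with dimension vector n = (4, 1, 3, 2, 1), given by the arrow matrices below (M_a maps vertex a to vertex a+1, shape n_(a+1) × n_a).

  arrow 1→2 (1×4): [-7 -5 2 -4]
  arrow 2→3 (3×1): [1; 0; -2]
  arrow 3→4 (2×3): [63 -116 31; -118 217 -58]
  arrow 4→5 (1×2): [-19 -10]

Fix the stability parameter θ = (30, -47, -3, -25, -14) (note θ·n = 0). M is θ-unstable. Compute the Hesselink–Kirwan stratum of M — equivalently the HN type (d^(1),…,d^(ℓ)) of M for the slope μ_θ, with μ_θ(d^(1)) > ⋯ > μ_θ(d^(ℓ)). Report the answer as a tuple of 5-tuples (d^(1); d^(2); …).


Via rank(M_{q-1}∘⋯∘M_p): M ≅ I[1,1]^3, I[1,5], I[3,3], I[3,4].
μ_θ-semistable layers: μ^(1)=30; μ^(2)=-3; μ^(3)=-59/5; μ^(4)=-14

((3, 0, 0, 0, 0); (0, 0, 1, 0, 0); (1, 1, 1, 1, 1); (0, 0, 1, 1, 0))


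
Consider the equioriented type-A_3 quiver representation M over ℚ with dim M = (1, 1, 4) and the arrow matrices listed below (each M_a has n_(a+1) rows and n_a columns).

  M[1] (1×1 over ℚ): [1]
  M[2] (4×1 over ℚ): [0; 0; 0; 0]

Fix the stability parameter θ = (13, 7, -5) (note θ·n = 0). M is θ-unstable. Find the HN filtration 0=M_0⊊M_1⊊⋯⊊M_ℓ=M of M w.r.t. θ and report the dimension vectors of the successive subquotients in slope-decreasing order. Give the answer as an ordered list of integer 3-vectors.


Interval decomposition of M: I[1,2], I[3,3]^4.
HN type (ℓ=2): μ^(1)=10; μ^(2)=-5

((1, 1, 0); (0, 0, 4))


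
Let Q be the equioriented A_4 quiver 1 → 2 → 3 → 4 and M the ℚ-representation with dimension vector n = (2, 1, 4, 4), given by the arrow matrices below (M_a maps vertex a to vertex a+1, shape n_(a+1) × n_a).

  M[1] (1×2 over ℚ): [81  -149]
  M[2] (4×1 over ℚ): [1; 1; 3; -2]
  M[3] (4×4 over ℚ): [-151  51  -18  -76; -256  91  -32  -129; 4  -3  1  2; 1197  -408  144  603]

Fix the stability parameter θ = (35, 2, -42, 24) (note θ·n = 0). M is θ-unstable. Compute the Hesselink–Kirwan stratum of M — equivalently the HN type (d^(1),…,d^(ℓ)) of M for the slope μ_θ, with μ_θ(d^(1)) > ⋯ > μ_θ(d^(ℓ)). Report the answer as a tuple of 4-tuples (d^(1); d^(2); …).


Interval decomposition of M: I[1,1], I[1,4], I[3,3], I[3,4]^2, I[4,4].
HN type (ℓ=4): μ^(1)=35; μ^(2)=24; μ^(3)=-5/3; μ^(4)=-42

((1, 0, 0, 0); (0, 0, 0, 4); (1, 1, 1, 0); (0, 0, 3, 0))


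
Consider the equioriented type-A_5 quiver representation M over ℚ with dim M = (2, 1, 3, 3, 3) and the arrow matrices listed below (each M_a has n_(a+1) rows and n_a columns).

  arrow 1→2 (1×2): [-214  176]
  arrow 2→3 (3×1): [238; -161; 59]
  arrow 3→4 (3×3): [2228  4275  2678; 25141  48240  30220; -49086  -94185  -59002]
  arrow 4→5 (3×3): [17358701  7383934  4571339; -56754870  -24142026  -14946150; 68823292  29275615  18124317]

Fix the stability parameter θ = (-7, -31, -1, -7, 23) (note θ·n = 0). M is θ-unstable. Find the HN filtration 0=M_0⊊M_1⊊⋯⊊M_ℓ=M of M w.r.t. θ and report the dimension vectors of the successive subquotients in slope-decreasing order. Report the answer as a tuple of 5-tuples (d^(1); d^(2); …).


Barcode: M ≅ I[1,1], I[1,5], I[3,3], I[3,5], I[4,5]. HN layers by μ_θ (5 steps, strictly decreasing):
  μ^(1)=23; μ^(2)=-1; μ^(3)=-4; μ^(4)=-7; μ^(5)=-19

((0, 0, 0, 0, 3); (0, 0, 1, 0, 0); (0, 0, 2, 2, 0); (1, 0, 0, 1, 0); (1, 1, 0, 0, 0))


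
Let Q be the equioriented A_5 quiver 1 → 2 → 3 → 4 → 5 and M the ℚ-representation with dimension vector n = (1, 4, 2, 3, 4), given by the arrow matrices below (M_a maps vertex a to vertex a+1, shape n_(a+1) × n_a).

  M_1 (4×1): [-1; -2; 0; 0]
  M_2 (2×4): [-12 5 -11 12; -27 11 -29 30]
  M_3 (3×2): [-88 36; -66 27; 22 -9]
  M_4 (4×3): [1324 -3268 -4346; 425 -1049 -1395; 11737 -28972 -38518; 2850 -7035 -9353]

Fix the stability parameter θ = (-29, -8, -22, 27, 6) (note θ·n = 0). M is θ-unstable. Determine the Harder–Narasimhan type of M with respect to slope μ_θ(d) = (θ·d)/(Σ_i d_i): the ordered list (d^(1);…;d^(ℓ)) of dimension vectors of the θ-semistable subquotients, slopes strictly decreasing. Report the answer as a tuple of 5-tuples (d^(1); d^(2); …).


Via rank(M_{q-1}∘⋯∘M_p): M ≅ I[1,5], I[2,2]^2, I[2,3], I[4,5]^2, I[5,5].
μ_θ-semistable layers: μ^(1)=33/2; μ^(2)=6; μ^(3)=-8; μ^(4)=-15; μ^(5)=-29

((0, 0, 0, 3, 3); (0, 0, 0, 0, 1); (0, 2, 0, 0, 0); (0, 2, 2, 0, 0); (1, 0, 0, 0, 0))


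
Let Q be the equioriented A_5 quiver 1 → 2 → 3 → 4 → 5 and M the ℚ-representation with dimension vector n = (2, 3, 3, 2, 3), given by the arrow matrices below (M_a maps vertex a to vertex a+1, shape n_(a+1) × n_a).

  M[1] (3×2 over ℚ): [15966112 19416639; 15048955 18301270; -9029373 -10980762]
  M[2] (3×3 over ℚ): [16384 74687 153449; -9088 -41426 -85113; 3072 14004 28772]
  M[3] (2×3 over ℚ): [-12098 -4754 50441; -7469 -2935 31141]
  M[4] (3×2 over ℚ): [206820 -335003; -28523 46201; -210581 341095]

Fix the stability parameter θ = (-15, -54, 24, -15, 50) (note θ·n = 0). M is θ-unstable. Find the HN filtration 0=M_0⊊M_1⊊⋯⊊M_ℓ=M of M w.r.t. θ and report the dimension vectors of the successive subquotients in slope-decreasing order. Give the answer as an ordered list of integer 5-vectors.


Barcode: M ≅ I[1,2], I[1,5], I[2,3], I[3,5], I[5,5]. HN layers by μ_θ (5 steps, strictly decreasing):
  μ^(1)=50; μ^(2)=24; μ^(3)=9/2; μ^(4)=-69/2; μ^(5)=-54

((0, 0, 0, 0, 3); (0, 0, 1, 0, 0); (0, 0, 2, 2, 0); (2, 2, 0, 0, 0); (0, 1, 0, 0, 0))


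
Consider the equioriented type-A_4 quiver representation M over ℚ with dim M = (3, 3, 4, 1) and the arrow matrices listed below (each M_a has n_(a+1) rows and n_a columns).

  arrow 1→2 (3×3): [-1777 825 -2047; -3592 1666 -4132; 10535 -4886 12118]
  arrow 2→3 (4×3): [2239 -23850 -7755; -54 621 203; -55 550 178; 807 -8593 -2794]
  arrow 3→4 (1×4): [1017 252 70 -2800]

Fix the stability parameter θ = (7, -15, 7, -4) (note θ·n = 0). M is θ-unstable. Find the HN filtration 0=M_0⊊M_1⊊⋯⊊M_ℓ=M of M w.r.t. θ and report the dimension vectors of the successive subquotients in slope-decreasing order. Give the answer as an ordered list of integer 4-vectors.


Interval decomposition of M: I[1,3]^2, I[1,4], I[3,3].
HN type (ℓ=3): μ^(1)=7; μ^(2)=3/2; μ^(3)=-4

((0, 0, 3, 0); (0, 0, 1, 1); (3, 3, 0, 0))


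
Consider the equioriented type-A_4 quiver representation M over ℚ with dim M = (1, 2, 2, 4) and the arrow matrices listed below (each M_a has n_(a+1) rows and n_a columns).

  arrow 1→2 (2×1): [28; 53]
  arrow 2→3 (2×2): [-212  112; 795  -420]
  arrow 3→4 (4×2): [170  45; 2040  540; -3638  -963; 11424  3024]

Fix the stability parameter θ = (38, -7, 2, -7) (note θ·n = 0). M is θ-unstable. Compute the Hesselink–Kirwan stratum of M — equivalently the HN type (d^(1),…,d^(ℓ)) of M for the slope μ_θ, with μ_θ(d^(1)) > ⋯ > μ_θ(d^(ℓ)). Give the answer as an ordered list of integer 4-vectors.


Barcode: M ≅ I[1,2], I[2,4], I[3,3], I[4,4]^3. HN layers by μ_θ (4 steps, strictly decreasing):
  μ^(1)=31/2; μ^(2)=2; μ^(3)=-5/2; μ^(4)=-7

((1, 1, 0, 0); (0, 0, 1, 0); (0, 0, 1, 1); (0, 1, 0, 3))


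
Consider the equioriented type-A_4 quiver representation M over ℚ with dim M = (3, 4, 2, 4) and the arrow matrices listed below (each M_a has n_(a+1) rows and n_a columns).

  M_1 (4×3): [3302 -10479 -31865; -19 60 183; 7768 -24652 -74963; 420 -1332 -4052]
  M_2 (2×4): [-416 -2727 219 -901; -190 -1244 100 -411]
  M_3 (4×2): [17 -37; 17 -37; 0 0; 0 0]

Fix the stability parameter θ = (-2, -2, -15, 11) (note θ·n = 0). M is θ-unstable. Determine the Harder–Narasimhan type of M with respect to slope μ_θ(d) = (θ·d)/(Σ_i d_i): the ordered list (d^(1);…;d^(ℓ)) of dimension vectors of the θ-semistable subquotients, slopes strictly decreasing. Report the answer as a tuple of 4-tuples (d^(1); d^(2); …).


Interval decomposition of M: I[1,2], I[1,3], I[1,4], I[2,2], I[4,4]^3.
HN type (ℓ=3): μ^(1)=11; μ^(2)=-2; μ^(3)=-19/3

((0, 0, 0, 4); (1, 2, 0, 0); (2, 2, 2, 0))


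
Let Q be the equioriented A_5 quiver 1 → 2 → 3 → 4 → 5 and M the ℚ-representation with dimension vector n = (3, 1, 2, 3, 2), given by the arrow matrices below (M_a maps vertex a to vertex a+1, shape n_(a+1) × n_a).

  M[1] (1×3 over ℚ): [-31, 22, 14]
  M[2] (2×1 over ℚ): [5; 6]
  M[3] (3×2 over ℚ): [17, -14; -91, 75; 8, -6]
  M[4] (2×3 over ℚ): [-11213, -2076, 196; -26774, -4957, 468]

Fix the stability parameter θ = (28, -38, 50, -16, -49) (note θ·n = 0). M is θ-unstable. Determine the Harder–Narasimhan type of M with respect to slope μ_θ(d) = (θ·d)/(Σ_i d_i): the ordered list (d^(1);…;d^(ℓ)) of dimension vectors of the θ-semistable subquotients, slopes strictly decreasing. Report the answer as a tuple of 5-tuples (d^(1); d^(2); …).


Barcode: M ≅ I[1,1]^2, I[1,5], I[3,5], I[4,4]. HN layers by μ_θ (3 steps, strictly decreasing):
  μ^(1)=28; μ^(2)=-5; μ^(3)=-16

((2, 0, 0, 0, 0); (1, 1, 2, 2, 2); (0, 0, 0, 1, 0))


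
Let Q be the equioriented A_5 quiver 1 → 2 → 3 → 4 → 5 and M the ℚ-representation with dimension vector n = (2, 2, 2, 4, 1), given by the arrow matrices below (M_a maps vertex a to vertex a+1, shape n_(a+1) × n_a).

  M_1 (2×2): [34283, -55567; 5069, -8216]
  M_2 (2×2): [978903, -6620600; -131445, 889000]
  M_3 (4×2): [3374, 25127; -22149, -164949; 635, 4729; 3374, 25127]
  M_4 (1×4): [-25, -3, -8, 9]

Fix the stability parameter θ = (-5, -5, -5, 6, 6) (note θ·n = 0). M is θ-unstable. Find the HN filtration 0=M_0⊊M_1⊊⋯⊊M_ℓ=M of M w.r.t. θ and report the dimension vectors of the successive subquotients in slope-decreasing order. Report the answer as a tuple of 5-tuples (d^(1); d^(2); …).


Interval decomposition of M: I[1,2], I[1,5], I[3,4], I[4,4]^2.
HN type (ℓ=2): μ^(1)=6; μ^(2)=-5

((0, 0, 0, 4, 1); (2, 2, 2, 0, 0))
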